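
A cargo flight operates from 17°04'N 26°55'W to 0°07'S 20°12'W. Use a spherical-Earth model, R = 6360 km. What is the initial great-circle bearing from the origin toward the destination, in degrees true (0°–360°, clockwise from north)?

θ = atan2( sin Δλ·cos φ₂ ,  cos φ₁ sin φ₂ − sin φ₁ cos φ₂ cos Δλ )
  = atan2(+0.1170, -0.2934) = 158.27°

158.3°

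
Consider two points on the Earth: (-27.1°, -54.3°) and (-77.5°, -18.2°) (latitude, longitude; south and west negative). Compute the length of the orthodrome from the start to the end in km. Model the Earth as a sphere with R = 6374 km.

5907 km

cos σ = sin φ₁ sin φ₂ + cos φ₁ cos φ₂ cos Δλ
      = sin(-27.10°)sin(-77.50°) + cos(-27.10°)cos(-77.50°)cos(36.10°) = 0.6004
σ = 53.099° → d = Rσ = 6374·0.92676 = 5907 km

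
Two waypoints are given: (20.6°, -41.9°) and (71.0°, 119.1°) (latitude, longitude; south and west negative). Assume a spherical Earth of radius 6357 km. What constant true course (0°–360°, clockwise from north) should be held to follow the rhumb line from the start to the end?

63.2°

Δψ = ln[tan(π/4+φ₂/2)/tan(π/4+φ₁/2)] = +1.4202
Δλ = +2.8100 rad (taken the short way round)
course = atan2(Δλ, Δψ) = 63.19°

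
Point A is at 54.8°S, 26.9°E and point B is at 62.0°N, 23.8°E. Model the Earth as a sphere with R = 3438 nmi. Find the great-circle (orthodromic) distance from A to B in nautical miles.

Haversine: a = sin²(Δφ/2)+cos φ₁ cos φ₂ sin²(Δλ/2) = 0.72564;  σ = 2·atan2(√a,√(1−a))
σ = 116.825° → d = Rσ = 3438·2.03899 = 7010 nmi

7010 nmi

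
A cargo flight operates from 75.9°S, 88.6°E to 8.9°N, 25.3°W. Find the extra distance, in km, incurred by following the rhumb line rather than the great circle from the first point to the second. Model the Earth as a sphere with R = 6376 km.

Great circle: cos σ = sin φ₁ sin φ₂ + cos φ₁ cos φ₂ cos Δλ,  σ = 1.8210 rad → d_gc = 11610.42 km
Rhumb line: Δψ = +2.2461, q = Δφ/Δψ = 0.6589, d_rh = R√(Δφ²+q²Δλ²) = 12601.94 km
Excess = 12601.94 − 11610.42 = 991.52 ≈ 992 km

992 km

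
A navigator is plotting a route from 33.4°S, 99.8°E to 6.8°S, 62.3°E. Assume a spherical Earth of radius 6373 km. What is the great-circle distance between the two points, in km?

4862 km

cos σ = sin φ₁ sin φ₂ + cos φ₁ cos φ₂ cos Δλ
      = sin(-33.40°)sin(-6.80°) + cos(-33.40°)cos(-6.80°)cos(-37.50°) = 0.7228
σ = 43.710° → d = Rσ = 6373·0.76288 = 4862 km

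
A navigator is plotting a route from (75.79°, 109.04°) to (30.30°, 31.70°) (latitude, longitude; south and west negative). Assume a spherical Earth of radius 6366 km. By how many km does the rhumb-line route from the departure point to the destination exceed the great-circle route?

344 km

Great circle: cos σ = sin φ₁ sin φ₂ + cos φ₁ cos φ₂ cos Δλ,  σ = 1.0056 rad → d_gc = 6402.0 km
Rhumb line: Δψ = -1.5269, q = Δφ/Δψ = 0.5200, d_rh = R√(Δφ²+q²Δλ²) = 6746.1 km
Excess = 6746.1 − 6402.0 = 344.1 ≈ 344 km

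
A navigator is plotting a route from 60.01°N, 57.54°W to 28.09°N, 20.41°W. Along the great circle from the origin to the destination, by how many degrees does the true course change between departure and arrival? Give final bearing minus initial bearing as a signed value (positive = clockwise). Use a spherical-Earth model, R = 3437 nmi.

At departure: θ₁ = atan2(sin Δλ cos φ₂, cos φ₁ sin φ₂ − sin φ₁ cos φ₂ cos Δλ) = 125.07°
At arrival: θ₂ = atan2(sin Δλ cos φ₁, −cos φ₂ sin φ₁ + sin φ₂ cos φ₁ cos Δλ) = 152.37°
Δθ = θ₂ − θ₁ = +27.3°

+27.3°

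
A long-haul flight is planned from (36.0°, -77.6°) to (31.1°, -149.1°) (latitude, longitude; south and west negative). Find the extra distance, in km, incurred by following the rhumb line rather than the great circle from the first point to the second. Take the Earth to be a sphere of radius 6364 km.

Great circle: cos σ = sin φ₁ sin φ₂ + cos φ₁ cos φ₂ cos Δλ,  σ = 1.0199 rad → d_gc = 6490.9 km
Rhumb line: Δψ = -0.1027, q = Δφ/Δψ = 0.8329, d_rh = R√(Δφ²+q²Δλ²) = 6637.2 km
Excess = 6637.2 − 6490.9 = 146.3 ≈ 146 km

146 km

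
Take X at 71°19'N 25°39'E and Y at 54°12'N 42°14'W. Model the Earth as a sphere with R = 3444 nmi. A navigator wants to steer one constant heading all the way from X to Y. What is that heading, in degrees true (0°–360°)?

Meridional parts: M(φ₁)=+1.8048, M(φ₂)=+1.1301 → ΔM = -0.6747;  Δλ = -1.1848 rad
tan C = Δλ / ΔM = +1.7560 → C = 240.34°

240.3°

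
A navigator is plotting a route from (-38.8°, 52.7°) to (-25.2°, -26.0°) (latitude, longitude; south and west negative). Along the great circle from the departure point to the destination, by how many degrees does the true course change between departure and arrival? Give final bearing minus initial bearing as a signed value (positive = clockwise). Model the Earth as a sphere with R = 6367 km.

+47.3°

Initial bearing θ₁ = atan2(sin Δλ cos φ₂, cos φ₁ sin φ₂ − sin φ₁ cos φ₂ cos Δλ) = 256.03°
Final bearing θ₂ = (initial bearing from the destination back to the start) + 180° = 303.30°
Δθ = θ₂ − θ₁ = +47.3°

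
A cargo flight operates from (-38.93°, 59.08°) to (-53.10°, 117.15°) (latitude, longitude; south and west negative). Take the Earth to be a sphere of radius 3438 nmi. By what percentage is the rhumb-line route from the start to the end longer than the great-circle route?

2.4%

Great circle: σ = 0.7235 rad → d_gc = Rσ = 2487.2 nmi
Rhumb: Δφ = -0.2473, Δλ = +1.0135, Δψ = -0.3590, q = Δφ/Δψ = 0.6889 → d_rh = R√(Δφ²+q²Δλ²) = 2546.4 nmi
Excess = (2546.4 − 2487.2) / 2487.2 = 59.2 / 2487.2 = 2.38% ≈ 2.4%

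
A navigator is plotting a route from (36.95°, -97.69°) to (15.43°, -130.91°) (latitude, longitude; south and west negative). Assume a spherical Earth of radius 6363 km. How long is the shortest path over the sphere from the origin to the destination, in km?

4048 km

cos σ = sin φ₁ sin φ₂ + cos φ₁ cos φ₂ cos Δλ
      = sin(36.95°)sin(15.43°) + cos(36.95°)cos(15.43°)cos(-33.22°) = 0.8044
σ = 36.448° → d = Rσ = 6363·0.63614 = 4048 km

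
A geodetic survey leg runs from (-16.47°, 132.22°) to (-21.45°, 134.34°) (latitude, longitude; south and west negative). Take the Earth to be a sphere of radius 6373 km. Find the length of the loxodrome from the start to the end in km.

Rhumb course C = atan2(Δλ, Δψ) with Δψ = ln[tan(π/4+φ₂/2)/tan(π/4+φ₁/2)] = -0.0919, Δλ = +0.0370 → C = 158.08°
d = R·|Δφ| / |cos C| = 6373·0.08692 / 0.92769 = 597 km

597 km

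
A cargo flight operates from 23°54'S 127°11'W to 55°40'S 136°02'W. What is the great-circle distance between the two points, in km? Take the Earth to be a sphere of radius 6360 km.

3600 km

cos σ = sin φ₁ sin φ₂ + cos φ₁ cos φ₂ cos Δλ
      = sin(-23.90°)sin(-55.67°) + cos(-23.90°)cos(-55.67°)cos(-8.85°) = 0.8441
σ = 32.429° → d = Rσ = 6360·0.56599 = 3600 km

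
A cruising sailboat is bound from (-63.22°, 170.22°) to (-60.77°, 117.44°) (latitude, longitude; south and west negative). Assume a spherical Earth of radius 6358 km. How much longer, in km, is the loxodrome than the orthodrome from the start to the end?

77 km

Great circle: cos σ = sin φ₁ sin φ₂ + cos φ₁ cos φ₂ cos Δλ,  σ = 0.4223 rad → d_gc = 2684.9 km
Rhumb line: Δψ = +0.0911, q = Δφ/Δψ = 0.4693, d_rh = R√(Δφ²+q²Δλ²) = 2761.8 km
Excess = 2761.8 − 2684.9 = 76.9 ≈ 77 km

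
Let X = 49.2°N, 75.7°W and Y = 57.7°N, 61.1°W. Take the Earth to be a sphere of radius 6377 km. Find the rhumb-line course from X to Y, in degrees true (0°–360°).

Δψ = ln[tan(π/4+φ₂/2)/tan(π/4+φ₁/2)] = +0.2502
Δλ = +0.2548 rad (taken the short way round)
course = atan2(Δλ, Δψ) = 45.53°

45.5°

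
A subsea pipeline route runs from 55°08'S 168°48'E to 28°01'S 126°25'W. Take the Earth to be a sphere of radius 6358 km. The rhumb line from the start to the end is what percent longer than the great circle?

Great circle: σ = 0.9268 rad → d_gc = Rσ = 5892.4 km
Rhumb: Δφ = +0.4733, Δλ = +1.1307, Δψ = +0.6486, q = Δφ/Δψ = 0.7297 → d_rh = R√(Δφ²+q²Δλ²) = 6047.6 km
Excess = (6047.6 − 5892.4) / 5892.4 = 155.2 / 5892.4 = 2.63% ≈ 2.6%

2.6%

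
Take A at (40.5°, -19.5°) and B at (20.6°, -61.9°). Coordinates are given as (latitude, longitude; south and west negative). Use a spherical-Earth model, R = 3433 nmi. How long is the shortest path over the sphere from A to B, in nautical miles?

2460 nmi

Haversine: a = sin²(Δφ/2)+cos φ₁ cos φ₂ sin²(Δλ/2) = 0.12294;  σ = 2·atan2(√a,√(1−a))
σ = 41.051° → d = Rσ = 3433·0.71648 = 2460 nmi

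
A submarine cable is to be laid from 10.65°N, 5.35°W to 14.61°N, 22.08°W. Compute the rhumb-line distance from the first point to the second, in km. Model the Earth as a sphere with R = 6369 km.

1867 km

Rhumb course C = atan2(Δλ, Δψ) with Δψ = ln[tan(π/4+φ₂/2)/tan(π/4+φ₁/2)] = +0.0708, Δλ = -0.2920 → C = 283.64°
d = R·|Δφ| / |cos C| = 6369·0.06912 / 0.23578 = 1867 km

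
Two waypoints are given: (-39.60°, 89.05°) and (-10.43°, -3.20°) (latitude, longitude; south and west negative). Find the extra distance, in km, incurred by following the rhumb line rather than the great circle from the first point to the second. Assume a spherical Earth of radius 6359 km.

246 km

Great circle: cos σ = sin φ₁ sin φ₂ + cos φ₁ cos φ₂ cos Δλ,  σ = 1.4850 rad → d_gc = 9443.4 km
Rhumb line: Δψ = +0.5708, q = Δφ/Δψ = 0.8920, d_rh = R√(Δφ²+q²Δλ²) = 9689.3 km
Excess = 9689.3 − 9443.4 = 245.9 ≈ 246 km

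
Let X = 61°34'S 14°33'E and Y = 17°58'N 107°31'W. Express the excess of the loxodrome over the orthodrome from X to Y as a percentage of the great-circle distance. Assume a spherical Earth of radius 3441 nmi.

5.9%

Great circle: σ = 2.1080 rad → d_gc = Rσ = 7253.5 nmi
Rhumb: Δφ = +1.3881, Δλ = -2.1305, Δψ = +1.6918, q = Δφ/Δψ = 0.8205 → d_rh = R√(Δφ²+q²Δλ²) = 7680.8 nmi
Excess = (7680.8 − 7253.5) / 7253.5 = 427.3 / 7253.5 = 5.89% ≈ 5.9%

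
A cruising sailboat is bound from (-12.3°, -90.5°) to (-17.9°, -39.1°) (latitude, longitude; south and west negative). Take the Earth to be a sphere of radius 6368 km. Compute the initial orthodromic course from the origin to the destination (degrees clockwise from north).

N = sin Δλ·cos φ₂ = +0.7437;  D = cos φ₁ sin φ₂ − sin φ₁ cos φ₂ cos Δλ = -0.1738
initial course = atan2(N, D) = 103.16°

103.2°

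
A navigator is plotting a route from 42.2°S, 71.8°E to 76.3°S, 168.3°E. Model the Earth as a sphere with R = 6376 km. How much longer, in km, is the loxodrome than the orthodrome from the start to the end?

Great circle: cos σ = sin φ₁ sin φ₂ + cos φ₁ cos φ₂ cos Δλ,  σ = 0.8857 rad → d_gc = 5647.2 km
Rhumb line: Δψ = -1.3053, q = Δφ/Δψ = 0.4559, d_rh = R√(Δφ²+q²Δλ²) = 6194.6 km
Excess = 6194.6 − 5647.2 = 547.4 ≈ 547 km

547 km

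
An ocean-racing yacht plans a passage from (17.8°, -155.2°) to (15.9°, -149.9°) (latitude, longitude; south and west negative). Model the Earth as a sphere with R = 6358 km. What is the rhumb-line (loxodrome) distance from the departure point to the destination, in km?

601 km

Δψ = ln[tan(π/4+φ₂/2)/tan(π/4+φ₁/2)] = -0.0347;  Δφ = -0.0332 rad,  Δλ = +0.0925 rad
q = Δφ/Δψ = 0.9570
d = R·√(Δφ² + q²Δλ²) = 6358·0.09453 = 601 km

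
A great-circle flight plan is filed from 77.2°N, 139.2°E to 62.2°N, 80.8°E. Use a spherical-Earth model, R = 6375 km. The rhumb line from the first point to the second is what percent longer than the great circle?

Great circle: σ = 0.4110 rad → d_gc = Rσ = 2619.8 km
Rhumb: Δφ = -0.2618, Δλ = -1.0193, Δψ = -0.7913, q = Δφ/Δψ = 0.3308 → d_rh = R√(Δφ²+q²Δλ²) = 2721.6 km
Excess = (2721.6 − 2619.8) / 2619.8 = 101.8 / 2619.8 = 3.89% ≈ 3.9%

3.9%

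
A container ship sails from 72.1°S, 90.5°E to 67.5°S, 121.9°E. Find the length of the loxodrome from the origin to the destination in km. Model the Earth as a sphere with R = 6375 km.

Δψ = ln[tan(π/4+φ₂/2)/tan(π/4+φ₁/2)] = +0.2335;  Δφ = +0.0803 rad,  Δλ = +0.5480 rad
q = Δφ/Δψ = 0.3438
d = R·√(Δφ² + q²Δλ²) = 6375·0.20482 = 1306 km

1306 km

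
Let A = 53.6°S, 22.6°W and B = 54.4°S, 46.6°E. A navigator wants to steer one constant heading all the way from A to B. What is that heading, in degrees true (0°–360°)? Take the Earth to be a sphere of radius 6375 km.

Δψ = ln[tan(π/4+φ₂/2)/tan(π/4+φ₁/2)] = -0.0238
Δλ = +1.2078 rad (taken the short way round)
course = atan2(Δλ, Δψ) = 91.13°

91.1°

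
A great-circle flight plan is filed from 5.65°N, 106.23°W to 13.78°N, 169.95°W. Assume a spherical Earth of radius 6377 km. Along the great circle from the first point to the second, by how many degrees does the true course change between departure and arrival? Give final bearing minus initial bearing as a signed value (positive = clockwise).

At departure: θ₁ = atan2(sin Δλ cos φ₂, cos φ₁ sin φ₂ − sin φ₁ cos φ₂ cos Δλ) = 282.60°
At arrival: θ₂ = atan2(sin Δλ cos φ₁, −cos φ₂ sin φ₁ + sin φ₂ cos φ₁ cos Δλ) = 270.60°
Δθ = θ₂ − θ₁ = -12.0°

-12.0°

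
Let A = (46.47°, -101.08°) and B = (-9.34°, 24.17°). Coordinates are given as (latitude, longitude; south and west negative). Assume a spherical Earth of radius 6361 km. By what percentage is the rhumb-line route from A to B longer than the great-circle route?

Great circle: σ = 2.1059 rad → d_gc = Rσ = 13395.4 km
Rhumb: Δφ = -0.9741, Δλ = +2.1860, Δψ = -1.0819, q = Δφ/Δψ = 0.9004 → d_rh = R√(Δφ²+q²Δλ²) = 13969.0 km
Excess = (13969.0 − 13395.4) / 13395.4 = 573.6 / 13395.4 = 4.28% ≈ 4.3%

4.3%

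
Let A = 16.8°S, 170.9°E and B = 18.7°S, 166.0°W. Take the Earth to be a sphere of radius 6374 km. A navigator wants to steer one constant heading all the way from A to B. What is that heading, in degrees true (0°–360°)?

94.9°

Meridional parts: M(φ₁)=-0.2975, M(φ₂)=-0.3323 → ΔM = -0.0348;  Δλ = +0.4032 rad
tan C = Δλ / ΔM = -11.5785 → C = 94.94°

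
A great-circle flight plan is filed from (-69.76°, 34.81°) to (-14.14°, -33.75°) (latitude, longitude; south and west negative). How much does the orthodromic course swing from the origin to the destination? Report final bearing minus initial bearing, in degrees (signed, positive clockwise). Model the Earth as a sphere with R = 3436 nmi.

At departure: θ₁ = atan2(sin Δλ cos φ₂, cos φ₁ sin φ₂ − sin φ₁ cos φ₂ cos Δλ) = 285.37°
At arrival: θ₂ = atan2(sin Δλ cos φ₁, −cos φ₂ sin φ₁ + sin φ₂ cos φ₁ cos Δλ) = 339.88°
Δθ = θ₂ − θ₁ = +54.5°

+54.5°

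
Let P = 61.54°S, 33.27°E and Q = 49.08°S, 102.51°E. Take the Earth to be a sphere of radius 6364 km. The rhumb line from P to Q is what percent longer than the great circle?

Great circle: σ = 0.6842 rad → d_gc = Rσ = 4354.0 km
Rhumb: Δφ = +0.2175, Δλ = +1.2085, Δψ = +0.3861, q = Δφ/Δψ = 0.5633 → d_rh = R√(Δφ²+q²Δλ²) = 4547.7 km
Excess = (4547.7 − 4354.0) / 4354.0 = 193.7 / 4354.0 = 4.449% ≈ 4.4%

4.4%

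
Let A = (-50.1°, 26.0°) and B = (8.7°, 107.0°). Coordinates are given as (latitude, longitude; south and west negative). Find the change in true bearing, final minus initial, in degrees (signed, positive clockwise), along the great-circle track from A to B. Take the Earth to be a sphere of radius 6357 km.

Initial bearing θ₁ = atan2(sin Δλ cos φ₂, cos φ₁ sin φ₂ − sin φ₁ cos φ₂ cos Δλ) = 77.54°
Final bearing θ₂ = (initial bearing from the destination back to the start) + 180° = 39.32°
Δθ = θ₂ − θ₁ = -38.2°

-38.2°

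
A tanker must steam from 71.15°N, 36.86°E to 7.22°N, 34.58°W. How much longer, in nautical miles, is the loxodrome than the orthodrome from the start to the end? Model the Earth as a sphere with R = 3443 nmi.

154 nmi

Great circle: cos σ = sin φ₁ sin φ₂ + cos φ₁ cos φ₂ cos Δλ,  σ = 1.3480 rad → d_gc = 4641.1 nmi
Rhumb line: Δψ = -1.6694, q = Δφ/Δψ = 0.6684, d_rh = R√(Δφ²+q²Δλ²) = 4794.9 nmi
Excess = 4794.9 − 4641.1 = 153.8 ≈ 154 nmi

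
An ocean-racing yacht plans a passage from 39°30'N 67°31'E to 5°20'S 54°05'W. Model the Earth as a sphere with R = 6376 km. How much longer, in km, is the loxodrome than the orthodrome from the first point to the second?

Great circle: cos σ = sin φ₁ sin φ₂ + cos φ₁ cos φ₂ cos Δλ,  σ = 2.0507 rad → d_gc = 13075.3 km
Rhumb line: Δψ = -0.8448, q = Δφ/Δψ = 0.9263, d_rh = R√(Δφ²+q²Δλ²) = 13490.6 km
Excess = 13490.6 − 13075.3 = 415.3 ≈ 415 km

415 km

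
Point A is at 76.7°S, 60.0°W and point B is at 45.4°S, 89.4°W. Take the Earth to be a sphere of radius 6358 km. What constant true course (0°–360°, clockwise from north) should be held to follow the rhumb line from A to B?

Meridional parts: M(φ₁)=-2.1491, M(φ₂)=-0.8913 → ΔM = +1.2578;  Δλ = -0.5131 rad
tan C = Δλ / ΔM = -0.4079 → C = 337.81°

337.8°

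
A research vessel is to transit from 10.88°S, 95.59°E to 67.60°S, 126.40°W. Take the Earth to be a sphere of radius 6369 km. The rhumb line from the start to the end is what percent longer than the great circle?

Great circle: σ = 1.6746 rad → d_gc = Rσ = 10665.6 km
Rhumb: Δφ = -0.9900, Δλ = +2.4087, Δψ = -1.4284, q = Δφ/Δψ = 0.6930 → d_rh = R√(Δφ²+q²Δλ²) = 12361.0 km
Excess = (12361.0 − 10665.6) / 10665.6 = 1695.4 / 10665.6 = 15.90% ≈ 15.9%

15.9%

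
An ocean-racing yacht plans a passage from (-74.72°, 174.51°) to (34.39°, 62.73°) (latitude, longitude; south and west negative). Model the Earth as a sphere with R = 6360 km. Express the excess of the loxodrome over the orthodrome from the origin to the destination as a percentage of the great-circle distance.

5.3%

Great circle: σ = 2.2466 rad → d_gc = Rσ = 14288.6 km
Rhumb: Δφ = +1.9043, Δλ = -1.9509, Δψ = +2.6488, q = Δφ/Δψ = 0.7189 → d_rh = R√(Δφ²+q²Δλ²) = 15042.2 km
Excess = (15042.2 − 14288.6) / 14288.6 = 753.6 / 14288.6 = 5.27% ≈ 5.3%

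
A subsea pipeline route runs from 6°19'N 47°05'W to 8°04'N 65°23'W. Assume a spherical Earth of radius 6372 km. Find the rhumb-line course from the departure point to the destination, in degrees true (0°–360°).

Meridional parts: M(φ₁)=+0.1105, M(φ₂)=+0.1413 → ΔM = +0.0308;  Δλ = -0.3194 rad
tan C = Δλ / ΔM = -10.3745 → C = 275.51°

275.5°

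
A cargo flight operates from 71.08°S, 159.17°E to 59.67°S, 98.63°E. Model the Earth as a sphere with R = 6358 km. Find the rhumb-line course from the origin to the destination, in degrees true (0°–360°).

294.7°

Meridional parts: M(φ₁)=-1.7920, M(φ₂)=-1.3055 → ΔM = +0.4865;  Δλ = -1.0566 rad
tan C = Δλ / ΔM = -2.1718 → C = 294.72°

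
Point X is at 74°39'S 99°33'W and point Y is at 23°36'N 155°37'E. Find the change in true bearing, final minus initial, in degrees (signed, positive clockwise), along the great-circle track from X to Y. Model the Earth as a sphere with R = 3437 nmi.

+81.1°

Initial bearing θ₁ = atan2(sin Δλ cos φ₂, cos φ₁ sin φ₂ − sin φ₁ cos φ₂ cos Δλ) = 262.27°
Final bearing θ₂ = (initial bearing from the destination back to the start) + 180° = 343.37°
Δθ = θ₂ − θ₁ = +81.1°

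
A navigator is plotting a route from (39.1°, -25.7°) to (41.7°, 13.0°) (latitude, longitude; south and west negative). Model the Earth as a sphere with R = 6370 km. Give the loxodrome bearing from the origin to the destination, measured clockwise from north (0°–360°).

Δψ = ln[tan(π/4+φ₂/2)/tan(π/4+φ₁/2)] = +0.0596
Δλ = +0.6754 rad (taken the short way round)
course = atan2(Δλ, Δψ) = 84.96°

85.0°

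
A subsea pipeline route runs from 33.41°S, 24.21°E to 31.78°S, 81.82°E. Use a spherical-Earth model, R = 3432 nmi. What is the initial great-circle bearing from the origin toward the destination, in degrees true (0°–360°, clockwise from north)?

104.7°

N = sin Δλ·cos φ₂ = +0.7178;  D = cos φ₁ sin φ₂ − sin φ₁ cos φ₂ cos Δλ = -0.1889
initial course = atan2(N, D) = 104.74°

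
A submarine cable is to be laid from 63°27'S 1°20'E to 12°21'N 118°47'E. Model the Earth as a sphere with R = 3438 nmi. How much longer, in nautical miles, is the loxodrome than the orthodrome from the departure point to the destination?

436 nmi

Great circle: cos σ = sin φ₁ sin φ₂ + cos φ₁ cos φ₂ cos Δλ,  σ = 1.9743 rad → d_gc = 6787.5 nmi
Rhumb line: Δψ = +1.6615, q = Δφ/Δψ = 0.7963, d_rh = R√(Δφ²+q²Δλ²) = 7223.5 nmi
Excess = 7223.5 − 6787.5 = 436.0 ≈ 436 nmi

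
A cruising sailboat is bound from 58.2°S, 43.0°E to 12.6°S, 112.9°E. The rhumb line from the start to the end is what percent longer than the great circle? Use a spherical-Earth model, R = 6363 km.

2.6%

Great circle: σ = 1.2002 rad → d_gc = Rσ = 7637.2 km
Rhumb: Δφ = +0.7959, Δλ = +1.2200, Δψ = +1.0341, q = Δφ/Δψ = 0.7697 → d_rh = R√(Δφ²+q²Δλ²) = 7832.1 km
Excess = (7832.1 − 7637.2) / 7637.2 = 194.9 / 7637.2 = 2.552% ≈ 2.6%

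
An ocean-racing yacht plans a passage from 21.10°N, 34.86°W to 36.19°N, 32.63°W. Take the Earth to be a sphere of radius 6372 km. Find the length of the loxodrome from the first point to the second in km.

1692 km

Rhumb course C = atan2(Δλ, Δψ) with Δψ = ln[tan(π/4+φ₂/2)/tan(π/4+φ₁/2)] = +0.3015, Δλ = +0.0389 → C = 7.36°
d = R·|Δφ| / |cos C| = 6372·0.26337 / 0.99177 = 1692 km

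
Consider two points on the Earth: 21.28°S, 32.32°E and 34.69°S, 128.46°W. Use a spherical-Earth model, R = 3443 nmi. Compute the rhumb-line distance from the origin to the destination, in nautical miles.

Δψ = ln[tan(π/4+φ₂/2)/tan(π/4+φ₁/2)] = -0.2660;  Δφ = -0.2340 rad,  Δλ = -2.8061 rad
q = Δφ/Δψ = 0.8799
d = R·√(Δφ² + q²Δλ²) = 3443·2.48021 = 8539 nmi

8539 nmi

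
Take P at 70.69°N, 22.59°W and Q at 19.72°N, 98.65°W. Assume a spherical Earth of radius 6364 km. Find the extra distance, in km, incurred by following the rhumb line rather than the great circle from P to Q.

327 km

Great circle: cos σ = sin φ₁ sin φ₂ + cos φ₁ cos φ₂ cos Δλ,  σ = 1.1664 rad → d_gc = 7423.2 km
Rhumb line: Δψ = -1.4200, q = Δφ/Δψ = 0.6265, d_rh = R√(Δφ²+q²Δλ²) = 7749.9 km
Excess = 7749.9 − 7423.2 = 326.7 ≈ 327 km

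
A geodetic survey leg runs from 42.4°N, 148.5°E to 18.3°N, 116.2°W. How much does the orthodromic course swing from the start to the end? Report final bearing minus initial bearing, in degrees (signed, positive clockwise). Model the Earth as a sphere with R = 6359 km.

+59.1°

At departure: θ₁ = atan2(sin Δλ cos φ₂, cos φ₁ sin φ₂ − sin φ₁ cos φ₂ cos Δλ) = 72.89°
At arrival: θ₂ = atan2(sin Δλ cos φ₁, −cos φ₂ sin φ₁ + sin φ₂ cos φ₁ cos Δλ) = 131.98°
Δθ = θ₂ − θ₁ = +59.1°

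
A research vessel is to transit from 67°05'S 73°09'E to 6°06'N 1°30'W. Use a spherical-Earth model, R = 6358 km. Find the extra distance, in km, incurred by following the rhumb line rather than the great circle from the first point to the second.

268 km

Great circle: cos σ = sin φ₁ sin φ₂ + cos φ₁ cos φ₂ cos Δλ,  σ = 1.5662 rad → d_gc = 9957.8 km
Rhumb line: Δψ = +1.7027, q = Δφ/Δψ = 0.7501, d_rh = R√(Δφ²+q²Δλ²) = 10225.7 km
Excess = 10225.7 − 9957.8 = 267.9 ≈ 268 km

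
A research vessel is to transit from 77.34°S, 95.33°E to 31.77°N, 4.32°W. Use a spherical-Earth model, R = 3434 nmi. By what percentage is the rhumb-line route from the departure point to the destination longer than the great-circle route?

4.6%

Great circle: σ = 2.1471 rad → d_gc = Rσ = 7373.2 nmi
Rhumb: Δφ = +1.9043, Δλ = -1.7392, Δψ = +2.7842, q = Δφ/Δψ = 0.6840 → d_rh = R√(Δφ²+q²Δλ²) = 7710.6 nmi
Excess = (7710.6 − 7373.2) / 7373.2 = 337.4 / 7373.2 = 4.58% ≈ 4.6%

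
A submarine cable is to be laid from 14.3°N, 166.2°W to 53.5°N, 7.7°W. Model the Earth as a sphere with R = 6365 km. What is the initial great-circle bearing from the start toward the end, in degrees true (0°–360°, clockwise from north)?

13.4°

N = sin Δλ·cos φ₂ = +0.2180;  D = cos φ₁ sin φ₂ − sin φ₁ cos φ₂ cos Δλ = +0.9156
initial course = atan2(N, D) = 13.39°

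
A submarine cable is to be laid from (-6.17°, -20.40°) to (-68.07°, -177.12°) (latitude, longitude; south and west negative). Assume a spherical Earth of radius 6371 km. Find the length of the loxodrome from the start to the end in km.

Δψ = ln[tan(π/4+φ₂/2)/tan(π/4+φ₁/2)] = -1.5333;  Δφ = -1.0804 rad,  Δλ = -2.7353 rad
q = Δφ/Δψ = 0.7046
d = R·√(Δφ² + q²Δλ²) = 6371·2.20941 = 14076 km

14076 km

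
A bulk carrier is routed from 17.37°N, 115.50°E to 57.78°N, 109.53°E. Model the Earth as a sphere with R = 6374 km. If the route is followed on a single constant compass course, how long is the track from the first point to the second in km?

4523 km

Rhumb course C = atan2(Δλ, Δψ) with Δψ = ln[tan(π/4+φ₂/2)/tan(π/4+φ₁/2)] = +0.9340, Δλ = -0.1042 → C = 353.63°
d = R·|Δφ| / |cos C| = 6374·0.70529 / 0.99384 = 4523 km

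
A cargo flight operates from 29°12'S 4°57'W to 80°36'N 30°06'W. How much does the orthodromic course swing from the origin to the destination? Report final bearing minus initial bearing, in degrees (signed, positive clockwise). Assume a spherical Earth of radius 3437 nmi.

Initial bearing θ₁ = atan2(sin Δλ cos φ₂, cos φ₁ sin φ₂ − sin φ₁ cos φ₂ cos Δλ) = 355.75°
Final bearing θ₂ = (initial bearing from the destination back to the start) + 180° = 336.65°
Δθ = θ₂ − θ₁ = -19.1°

-19.1°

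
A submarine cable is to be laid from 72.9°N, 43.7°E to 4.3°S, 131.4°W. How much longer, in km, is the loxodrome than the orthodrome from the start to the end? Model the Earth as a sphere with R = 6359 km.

3458 km

Great circle: cos σ = sin φ₁ sin φ₂ + cos φ₁ cos φ₂ cos Δλ,  σ = 1.9431 rad → d_gc = 12356.5 km
Rhumb line: Δψ = -1.9700, q = Δφ/Δψ = 0.6840, d_rh = R√(Δφ²+q²Δλ²) = 15814.2 km
Excess = 15814.2 − 12356.5 = 3457.7 ≈ 3458 km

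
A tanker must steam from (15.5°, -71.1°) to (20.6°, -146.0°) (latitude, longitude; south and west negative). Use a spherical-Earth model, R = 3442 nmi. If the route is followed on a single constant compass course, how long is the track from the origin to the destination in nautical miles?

Rhumb course C = atan2(Δλ, Δψ) with Δψ = ln[tan(π/4+φ₂/2)/tan(π/4+φ₁/2)] = +0.0937, Δλ = -1.3073 → C = 274.10°
d = R·|Δφ| / |cos C| = 3442·0.08901 / 0.07146 = 4287 nmi

4287 nmi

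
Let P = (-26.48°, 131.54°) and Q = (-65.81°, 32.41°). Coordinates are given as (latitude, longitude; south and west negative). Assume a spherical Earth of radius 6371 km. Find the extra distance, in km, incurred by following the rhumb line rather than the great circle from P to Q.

Great circle: cos σ = sin φ₁ sin φ₂ + cos φ₁ cos φ₂ cos Δλ,  σ = 1.2148 rad → d_gc = 7739.4 km
Rhumb line: Δψ = -1.0609, q = Δφ/Δψ = 0.6471, d_rh = R√(Δφ²+q²Δλ²) = 8366.3 km
Excess = 8366.3 − 7739.4 = 626.9 ≈ 627 km

627 km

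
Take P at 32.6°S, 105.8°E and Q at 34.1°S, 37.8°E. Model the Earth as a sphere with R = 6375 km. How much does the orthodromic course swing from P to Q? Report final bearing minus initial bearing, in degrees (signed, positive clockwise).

+40.7°

At departure: θ₁ = atan2(sin Δλ cos φ₂, cos φ₁ sin φ₂ − sin φ₁ cos φ₂ cos Δλ) = 248.32°
At arrival: θ₂ = atan2(sin Δλ cos φ₁, −cos φ₂ sin φ₁ + sin φ₂ cos φ₁ cos Δλ) = 289.02°
Δθ = θ₂ − θ₁ = +40.7°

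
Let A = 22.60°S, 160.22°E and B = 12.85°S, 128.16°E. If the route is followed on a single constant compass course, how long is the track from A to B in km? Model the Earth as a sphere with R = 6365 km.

Δψ = ln[tan(π/4+φ₂/2)/tan(π/4+φ₁/2)] = +0.1789;  Δφ = +0.1702 rad,  Δλ = -0.5596 rad
q = Δφ/Δψ = 0.9511
d = R·√(Δφ² + q²Δλ²) = 6365·0.55876 = 3556 km

3556 km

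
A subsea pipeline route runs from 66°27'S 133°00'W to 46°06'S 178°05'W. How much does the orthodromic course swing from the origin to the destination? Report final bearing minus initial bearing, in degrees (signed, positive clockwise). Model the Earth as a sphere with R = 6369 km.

+38.7°

At departure: θ₁ = atan2(sin Δλ cos φ₂, cos φ₁ sin φ₂ − sin φ₁ cos φ₂ cos Δλ) = 288.15°
At arrival: θ₂ = atan2(sin Δλ cos φ₁, −cos φ₂ sin φ₁ + sin φ₂ cos φ₁ cos Δλ) = 326.80°
Δθ = θ₂ − θ₁ = +38.7°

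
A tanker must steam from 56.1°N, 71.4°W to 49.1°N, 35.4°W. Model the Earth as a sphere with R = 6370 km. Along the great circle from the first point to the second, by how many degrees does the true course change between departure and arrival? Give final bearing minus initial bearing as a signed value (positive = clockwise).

Initial bearing θ₁ = atan2(sin Δλ cos φ₂, cos φ₁ sin φ₂ − sin φ₁ cos φ₂ cos Δλ) = 92.69°
Final bearing θ₂ = (initial bearing from the destination back to the start) + 180° = 121.69°
Δθ = θ₂ − θ₁ = +29.0°

+29.0°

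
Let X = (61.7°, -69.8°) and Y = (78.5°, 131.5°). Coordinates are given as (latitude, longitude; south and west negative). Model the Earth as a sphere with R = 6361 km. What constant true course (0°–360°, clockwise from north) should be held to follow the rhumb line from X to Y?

288.3°

Δψ = ln[tan(π/4+φ₂/2)/tan(π/4+φ₁/2)] = +0.9178
Δλ = -2.7698 rad (taken the short way round)
course = atan2(Δλ, Δψ) = 288.33°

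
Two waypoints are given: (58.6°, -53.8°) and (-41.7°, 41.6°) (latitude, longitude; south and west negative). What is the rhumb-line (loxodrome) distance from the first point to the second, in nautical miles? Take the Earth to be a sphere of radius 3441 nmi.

7729 nmi

Δψ = ln[tan(π/4+φ₂/2)/tan(π/4+φ₁/2)] = -2.0712;  Δφ = -1.7506 rad,  Δλ = +1.6650 rad
q = Δφ/Δψ = 0.8452
d = R·√(Δφ² + q²Δλ²) = 3441·2.24608 = 7729 nmi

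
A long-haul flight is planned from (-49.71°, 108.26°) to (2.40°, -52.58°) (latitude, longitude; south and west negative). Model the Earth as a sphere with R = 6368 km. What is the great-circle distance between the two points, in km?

Haversine: a = sin²(Δφ/2)+cos φ₁ cos φ₂ sin²(Δλ/2) = 0.82112;  σ = 2·atan2(√a,√(1−a))
σ = 129.959° → d = Rσ = 6368·2.26822 = 14444 km

14444 km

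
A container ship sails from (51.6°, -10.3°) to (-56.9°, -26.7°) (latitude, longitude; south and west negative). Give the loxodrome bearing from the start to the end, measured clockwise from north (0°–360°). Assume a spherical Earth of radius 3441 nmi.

187.2°

Δψ = ln[tan(π/4+φ₂/2)/tan(π/4+φ₁/2)] = -2.2683
Δλ = -0.2862 rad (taken the short way round)
course = atan2(Δλ, Δψ) = 187.19°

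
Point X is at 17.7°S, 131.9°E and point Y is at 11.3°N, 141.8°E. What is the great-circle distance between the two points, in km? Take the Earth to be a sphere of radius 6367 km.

3401 km

cos σ = sin φ₁ sin φ₂ + cos φ₁ cos φ₂ cos Δλ
      = sin(-17.70°)sin(11.30°) + cos(-17.70°)cos(11.30°)cos(9.90°) = 0.8607
σ = 30.604° → d = Rσ = 6367·0.53414 = 3401 km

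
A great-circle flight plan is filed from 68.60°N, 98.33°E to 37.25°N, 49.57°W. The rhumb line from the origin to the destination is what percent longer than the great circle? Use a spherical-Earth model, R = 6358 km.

25.3%

Great circle: σ = 1.2477 rad → d_gc = Rσ = 7932.8 km
Rhumb: Δφ = -0.5472, Δλ = -2.5813, Δψ = -0.9648, q = Δφ/Δψ = 0.5671 → d_rh = R√(Δφ²+q²Δλ²) = 9936.6 km
Excess = (9936.6 − 7932.8) / 7932.8 = 2003.8 / 7932.8 = 25.26% ≈ 25.3%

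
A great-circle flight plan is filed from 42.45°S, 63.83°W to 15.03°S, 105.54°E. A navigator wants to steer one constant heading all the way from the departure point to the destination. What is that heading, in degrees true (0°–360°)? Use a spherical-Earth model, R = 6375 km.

79.4°

Δψ = ln[tan(π/4+φ₂/2)/tan(π/4+φ₁/2)] = +0.5544
Δλ = +2.9561 rad (taken the short way round)
course = atan2(Δλ, Δψ) = 79.38°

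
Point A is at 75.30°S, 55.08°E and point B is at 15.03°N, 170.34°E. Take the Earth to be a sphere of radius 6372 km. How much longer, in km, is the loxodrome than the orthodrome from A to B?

988 km

Great circle: cos σ = sin φ₁ sin φ₂ + cos φ₁ cos φ₂ cos Δλ,  σ = 1.9342 rad → d_gc = 12324.4 km
Rhumb line: Δψ = +2.3134, q = Δφ/Δψ = 0.6815, d_rh = R√(Δφ²+q²Δλ²) = 13312.7 km
Excess = 13312.7 − 12324.4 = 988.3 ≈ 988 km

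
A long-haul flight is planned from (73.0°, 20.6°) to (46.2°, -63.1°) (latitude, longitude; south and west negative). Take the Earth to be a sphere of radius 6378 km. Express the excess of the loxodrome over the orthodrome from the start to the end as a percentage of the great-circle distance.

7.2%

Great circle: σ = 0.7778 rad → d_gc = Rσ = 4961.1 km
Rhumb: Δφ = -0.4677, Δλ = -1.4608, Δψ = -0.9895, q = Δφ/Δψ = 0.4727 → d_rh = R√(Δφ²+q²Δλ²) = 5319.7 km
Excess = (5319.7 − 4961.1) / 4961.1 = 358.6 / 4961.1 = 7.23% ≈ 7.2%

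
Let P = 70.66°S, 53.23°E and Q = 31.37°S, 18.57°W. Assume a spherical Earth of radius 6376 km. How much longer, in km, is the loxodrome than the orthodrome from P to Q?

Great circle: cos σ = sin φ₁ sin φ₂ + cos φ₁ cos φ₂ cos Δλ,  σ = 0.9527 rad → d_gc = 6074.3 km
Rhumb line: Δψ = +1.1925, q = Δφ/Δψ = 0.5750, d_rh = R√(Δφ²+q²Δλ²) = 6342.4 km
Excess = 6342.4 − 6074.3 = 268.1 ≈ 268 km

268 km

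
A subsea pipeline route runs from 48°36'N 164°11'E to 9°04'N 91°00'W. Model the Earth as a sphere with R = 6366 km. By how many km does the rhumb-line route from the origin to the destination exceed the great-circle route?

Great circle: cos σ = sin φ₁ sin φ₂ + cos φ₁ cos φ₂ cos Δλ,  σ = 1.6196 rad → d_gc = 10310.5 km
Rhumb line: Δψ = -0.8143, q = Δφ/Δψ = 0.8473, d_rh = R√(Δφ²+q²Δλ²) = 10801.5 km
Excess = 10801.5 − 10310.5 = 491.0 ≈ 491 km

491 km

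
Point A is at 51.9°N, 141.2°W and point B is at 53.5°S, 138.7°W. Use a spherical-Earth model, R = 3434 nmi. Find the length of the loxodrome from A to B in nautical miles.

Δψ = ln[tan(π/4+φ₂/2)/tan(π/4+φ₁/2)] = -2.1727;  Δφ = -1.8396 rad,  Δλ = +0.0436 rad
q = Δφ/Δψ = 0.8467
d = R·√(Δφ² + q²Δλ²) = 3434·1.83995 = 6318 nmi

6318 nmi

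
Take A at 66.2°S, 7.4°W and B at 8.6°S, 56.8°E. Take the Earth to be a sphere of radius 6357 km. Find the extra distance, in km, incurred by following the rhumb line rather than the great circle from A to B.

192 km

Great circle: cos σ = sin φ₁ sin φ₂ + cos φ₁ cos φ₂ cos Δλ,  σ = 1.2551 rad → d_gc = 7978.7 km
Rhumb line: Δψ = +1.4065, q = Δφ/Δψ = 0.7148, d_rh = R√(Δφ²+q²Δλ²) = 8170.8 km
Excess = 8170.8 − 7978.7 = 192.1 ≈ 192 km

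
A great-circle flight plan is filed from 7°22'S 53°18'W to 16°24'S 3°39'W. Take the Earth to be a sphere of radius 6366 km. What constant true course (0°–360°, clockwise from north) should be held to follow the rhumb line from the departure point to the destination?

Meridional parts: M(φ₁)=-0.1289, M(φ₂)=-0.2902 → ΔM = -0.1613;  Δλ = +0.8666 rad
tan C = Δλ / ΔM = -5.3725 → C = 100.54°

100.5°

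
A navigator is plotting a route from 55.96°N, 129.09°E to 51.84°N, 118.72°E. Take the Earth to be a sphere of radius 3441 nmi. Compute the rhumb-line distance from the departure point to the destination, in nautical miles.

442 nmi

Δψ = ln[tan(π/4+φ₂/2)/tan(π/4+φ₁/2)] = -0.1222;  Δφ = -0.0719 rad,  Δλ = -0.1810 rad
q = Δφ/Δψ = 0.5886
d = R·√(Δφ² + q²Δλ²) = 3441·0.12853 = 442 nmi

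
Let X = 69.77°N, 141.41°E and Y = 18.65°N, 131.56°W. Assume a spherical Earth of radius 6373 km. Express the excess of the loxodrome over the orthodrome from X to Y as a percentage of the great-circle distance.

5.8%

Great circle: σ = 1.2482 rad → d_gc = Rσ = 7954.7 km
Rhumb: Δφ = -0.8922, Δλ = +1.5190, Δψ = -1.3923, q = Δφ/Δψ = 0.6408 → d_rh = R√(Δφ²+q²Δλ²) = 8414.9 km
Excess = (8414.9 − 7954.7) / 7954.7 = 460.2 / 7954.7 = 5.79% ≈ 5.8%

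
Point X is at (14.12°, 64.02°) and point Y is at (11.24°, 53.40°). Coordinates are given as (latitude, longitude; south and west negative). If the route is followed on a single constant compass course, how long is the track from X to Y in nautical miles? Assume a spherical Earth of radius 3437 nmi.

645 nmi

Δψ = ln[tan(π/4+φ₂/2)/tan(π/4+φ₁/2)] = -0.0515;  Δφ = -0.0503 rad,  Δλ = -0.1854 rad
q = Δφ/Δψ = 0.9755
d = R·√(Δφ² + q²Δλ²) = 3437·0.18767 = 645 nmi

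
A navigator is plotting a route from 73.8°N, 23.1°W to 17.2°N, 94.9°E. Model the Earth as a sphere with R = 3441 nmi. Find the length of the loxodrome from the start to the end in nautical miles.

Rhumb course C = atan2(Δλ, Δψ) with Δψ = ln[tan(π/4+φ₂/2)/tan(π/4+φ₁/2)] = -1.6449, Δλ = +2.0595 → C = 128.61°
d = R·|Δφ| / |cos C| = 3441·0.98786 / 0.62406 = 5447 nmi

5447 nmi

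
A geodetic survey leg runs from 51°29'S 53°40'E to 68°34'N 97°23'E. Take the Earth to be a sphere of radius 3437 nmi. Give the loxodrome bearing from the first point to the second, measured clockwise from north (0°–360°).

15.7°

Meridional parts: M(φ₁)=-1.0516, M(φ₂)=+1.6647 → ΔM = +2.7163;  Δλ = +0.7630 rad
tan C = Δλ / ΔM = +0.2809 → C = 15.69°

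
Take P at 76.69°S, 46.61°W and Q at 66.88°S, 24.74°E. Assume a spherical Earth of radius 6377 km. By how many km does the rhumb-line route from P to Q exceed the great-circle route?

153 km

Great circle: cos σ = sin φ₁ sin φ₂ + cos φ₁ cos φ₂ cos Δλ,  σ = 0.3927 rad → d_gc = 2504.1 km
Rhumb line: Δψ = +0.5614, q = Δφ/Δψ = 0.3050, d_rh = R√(Δφ²+q²Δλ²) = 2656.8 km
Excess = 2656.8 − 2504.1 = 152.7 ≈ 153 km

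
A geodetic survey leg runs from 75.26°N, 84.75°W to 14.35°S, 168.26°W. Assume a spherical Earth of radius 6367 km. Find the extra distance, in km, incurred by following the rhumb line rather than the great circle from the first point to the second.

Great circle: cos σ = sin φ₁ sin φ₂ + cos φ₁ cos φ₂ cos Δλ,  σ = 1.7842 rad → d_gc = 11360.3 km
Rhumb line: Δψ = -2.2984, q = Δφ/Δψ = 0.6805, d_rh = R√(Δφ²+q²Δλ²) = 11791.4 km
Excess = 11791.4 − 11360.3 = 431.1 ≈ 431 km

431 km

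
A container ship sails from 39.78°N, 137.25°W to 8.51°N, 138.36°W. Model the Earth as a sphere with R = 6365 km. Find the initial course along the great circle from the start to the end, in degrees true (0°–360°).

182.1°

θ = atan2( sin Δλ·cos φ₂ ,  cos φ₁ sin φ₂ − sin φ₁ cos φ₂ cos Δλ )
  = atan2(-0.0192, -0.5190) = 182.11°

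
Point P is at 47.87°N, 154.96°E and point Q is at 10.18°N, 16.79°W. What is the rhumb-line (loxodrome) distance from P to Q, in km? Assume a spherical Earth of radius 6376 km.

Rhumb course C = atan2(Δλ, Δψ) with Δψ = ln[tan(π/4+φ₂/2)/tan(π/4+φ₁/2)] = -0.7755, Δλ = -2.9976 → C = 255.50°
d = R·|Δφ| / |cos C| = 6376·0.65781 / 0.25045 = 16747 km

16747 km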